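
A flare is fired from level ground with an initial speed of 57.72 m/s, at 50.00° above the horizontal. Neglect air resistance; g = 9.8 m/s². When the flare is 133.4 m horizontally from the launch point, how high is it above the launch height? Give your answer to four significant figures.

95.63 m

v_x = 57.72 cos 50.00° = 37.102 m/s, v_y0 = 57.72 sin 50.00° = 44.216 m/s.
Time to reach x = 133.4 m: t = x / v_x = 133.4 / 37.102 = 3.5955 s.
y = v_y0 t − ½ g t² = 44.216×3.5955 − 4.900×3.5955² = 95.63 m.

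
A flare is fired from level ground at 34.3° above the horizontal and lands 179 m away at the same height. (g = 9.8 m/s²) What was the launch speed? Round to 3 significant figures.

43.4 m/s

On level ground, R = v₀² sin(2θ) / g, so v₀ = √(R g / sin 2θ).
sin(2 × 34.3°) = 0.9311.
v₀ = √(179 × 9.8 / 0.9311) = √1884 = 43.4 m/s.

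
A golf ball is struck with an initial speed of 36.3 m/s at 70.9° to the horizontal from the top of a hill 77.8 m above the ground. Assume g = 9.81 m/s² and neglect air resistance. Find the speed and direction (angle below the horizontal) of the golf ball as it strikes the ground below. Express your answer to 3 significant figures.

v_x = 36.3 cos 70.9° = 11.88 m/s (constant).
|v_y| at impact = √((34.30)² + 2×9.81×77.8) = 51.99 m/s.
Speed = √(11.88² + 51.99²) = 53.3 m/s; angle = arctan(51.99/11.88) = 77.1° below horizontal.

53.3 m/s at 77.1° below the horizontal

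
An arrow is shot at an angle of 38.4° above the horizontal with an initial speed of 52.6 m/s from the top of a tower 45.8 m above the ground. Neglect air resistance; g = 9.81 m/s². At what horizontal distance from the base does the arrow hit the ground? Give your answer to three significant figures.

Components: v_x = 52.6 cos 38.4° = 41.22 m/s, v_y = 52.6 sin 38.4° = 32.67 m/s.
Vertical: 0 = 45.8 + 32.67 t − ½(9.81) t² ⇒ 4.905 t² − 32.67 t − 45.8 = 0.
t = [32.67 + √(1067 + 898.6)] / 9.810 = 7.850 s.
Horizontal: R = v_x · t = 41.22 × 7.850 = 324 m.

324 m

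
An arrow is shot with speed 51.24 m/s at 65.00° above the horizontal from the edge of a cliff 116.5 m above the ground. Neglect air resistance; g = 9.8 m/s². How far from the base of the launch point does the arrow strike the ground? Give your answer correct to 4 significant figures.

Components: v_x = 51.24 cos 65.00° = 21.655 m/s, v_y = 51.24 sin 65.00° = 46.439 m/s.
Vertical: 0 = 116.5 + 46.439 t − ½(9.8) t² ⇒ 4.900 t² − 46.439 t − 116.5 = 0.
t = [46.439 + √(2156.6 + 2283.4)] / 9.800 = 11.538 s.
Horizontal: R = v_x · t = 21.655 × 11.538 = 249.9 m.

249.9 m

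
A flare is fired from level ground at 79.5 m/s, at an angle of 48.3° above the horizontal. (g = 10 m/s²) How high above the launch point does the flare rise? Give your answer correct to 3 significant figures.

176 m

Vertical component of launch velocity: v_y = 79.5 sin 48.3° = 59.36 m/s.
At the highest point the vertical velocity is zero, so v_y² = 2 g h_max.
h_max = (59.36)² / (2 × 10) = 3524 / 20.00 = 176 m.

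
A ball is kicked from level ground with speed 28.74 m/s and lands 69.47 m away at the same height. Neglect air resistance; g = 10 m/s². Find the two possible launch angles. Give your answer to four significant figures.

Level-ground range: R = v₀² sin(2θ)/g ⇒ sin 2θ = R g / v₀² = 69.47×10/28.74² = 0.8411.
2θ = arcsin(0.8411) = 57.256° or 180° − 57.256° = 122.744°.
So θ = 28.63° or θ = 61.37°.

28.63° and 61.37°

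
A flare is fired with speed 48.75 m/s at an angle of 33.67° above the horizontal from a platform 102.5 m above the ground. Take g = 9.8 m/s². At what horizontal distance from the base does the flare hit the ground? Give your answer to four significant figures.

328.6 m

Components: v_x = 48.75 cos 33.67° = 40.572 m/s, v_y = 48.75 sin 33.67° = 27.027 m/s.
Vertical: 0 = 102.5 + 27.027 t − ½(9.8) t² ⇒ 4.900 t² − 27.027 t − 102.5 = 0.
t = [27.027 + √(730.46 + 2009.0)] / 9.800 = 8.0987 s.
Horizontal: R = v_x · t = 40.572 × 8.0987 = 328.6 m.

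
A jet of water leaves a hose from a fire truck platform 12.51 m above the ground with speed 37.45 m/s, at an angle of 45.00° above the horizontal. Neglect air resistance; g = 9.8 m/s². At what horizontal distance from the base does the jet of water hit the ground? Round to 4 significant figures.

Components: v_x = 37.45 cos 45.00° = 26.481 m/s, v_y = 37.45 sin 45.00° = 26.481 m/s.
Vertical: 0 = 12.51 + 26.481 t − ½(9.8) t² ⇒ 4.900 t² − 26.481 t − 12.51 = 0.
t = [26.481 + √(701.24 + 245.20)] / 9.800 = 5.8414 s.
Horizontal: R = v_x · t = 26.481 × 5.8414 = 154.7 m.

154.7 m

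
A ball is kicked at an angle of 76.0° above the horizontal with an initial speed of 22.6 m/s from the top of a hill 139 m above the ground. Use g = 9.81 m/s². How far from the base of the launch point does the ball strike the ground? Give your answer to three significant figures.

43.8 m

Components: v_x = 22.6 cos 76.0° = 5.467 m/s, v_y = 22.6 sin 76.0° = 21.93 m/s.
Vertical: 0 = 139 + 21.93 t − ½(9.81) t² ⇒ 4.905 t² − 21.93 t − 139 = 0.
t = [21.93 + √(480.9 + 2727)] / 9.810 = 8.009 s.
Horizontal: R = v_x · t = 5.467 × 8.009 = 43.8 m.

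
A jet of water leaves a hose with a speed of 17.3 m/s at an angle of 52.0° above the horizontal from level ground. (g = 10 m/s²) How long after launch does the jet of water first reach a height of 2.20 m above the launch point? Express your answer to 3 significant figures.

0.172 s

v_y0 = 17.3 sin 52.0° = 13.63 m/s.
Set y = v_y0 t − ½ g t² = 2.20: 5.000 t² − 13.63 t + 2.20 = 0.
t = [13.63 ± √(185.8 − 44.00)] / 10 = (13.63 ± 11.91) / 10, giving t = 0.172 s or t = 2.55 s.
The jet of water is on the way up at the first time, so t = 0.172 s.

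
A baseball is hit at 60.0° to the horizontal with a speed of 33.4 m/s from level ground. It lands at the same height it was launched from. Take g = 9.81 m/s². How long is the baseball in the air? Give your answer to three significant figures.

5.90 s

Vertical component: v_y = 33.4 sin 60.0° = 28.93 m/s.
For a projectile landing at launch height, time of flight is t = 2 v_y / g = 2 × 28.93 / 9.81 = 5.90 s.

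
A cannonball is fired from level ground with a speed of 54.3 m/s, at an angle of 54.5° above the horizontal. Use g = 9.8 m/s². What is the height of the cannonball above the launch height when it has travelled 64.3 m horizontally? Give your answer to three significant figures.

69.8 m

v_x = 54.3 cos 54.5° = 31.53 m/s, v_y0 = 54.3 sin 54.5° = 44.21 m/s.
Time to reach x = 64.3 m: t = x / v_x = 64.3 / 31.53 = 2.039 s.
y = v_y0 t − ½ g t² = 44.21×2.039 − 4.900×2.039² = 69.8 m.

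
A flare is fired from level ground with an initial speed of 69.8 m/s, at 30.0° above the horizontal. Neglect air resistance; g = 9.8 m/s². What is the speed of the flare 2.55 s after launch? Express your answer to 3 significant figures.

61.3 m/s

v_x = 69.8 cos 30.0° = 60.45 m/s (constant).
v_y(t) = 69.8 sin 30.0° − g t = 34.90 − 9.8 × 2.55 = 9.910 m/s.
Speed = √(v_x² + v_y²) = √(3654 + 98.21) = 61.3 m/s.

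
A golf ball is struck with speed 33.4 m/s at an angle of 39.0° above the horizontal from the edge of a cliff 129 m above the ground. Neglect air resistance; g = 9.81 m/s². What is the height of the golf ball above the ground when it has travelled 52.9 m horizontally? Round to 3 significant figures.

v_x = 33.4 cos 39.0° = 25.96 m/s, v_y0 = 33.4 sin 39.0° = 21.02 m/s.
Time to reach x = 52.9 m: t = x / v_x = 52.9 / 25.96 = 2.038 s.
y = 129 + v_y0 t − ½ g t² = 129 + 21.02×2.038 − 4.905×2.038² = 151 m.

151 m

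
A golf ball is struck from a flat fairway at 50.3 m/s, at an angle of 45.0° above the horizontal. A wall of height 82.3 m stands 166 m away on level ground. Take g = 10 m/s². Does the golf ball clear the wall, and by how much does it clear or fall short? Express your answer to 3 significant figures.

v_x = 50.3 cos 45.0° = 35.57 m/s; v_y0 = 50.3 sin 45.0° = 35.57 m/s.
Time to reach the wall: t = 166 / 35.57 = 4.667 s.
Height at that point: y = 35.57×4.667 − 5.000×4.667² = 57.10 m.
That is 82.3 − 57.10 = 25.2 m below the top of the wall, so the golf ball does not clear it.

No — it falls 25.2 m short of clearing the wall.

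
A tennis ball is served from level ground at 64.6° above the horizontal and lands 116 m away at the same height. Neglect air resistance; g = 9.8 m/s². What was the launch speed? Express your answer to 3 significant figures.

On level ground, R = v₀² sin(2θ) / g, so v₀ = √(R g / sin 2θ).
sin(2 × 64.6°) = 0.7749.
v₀ = √(116 × 9.8 / 0.7749) = √1467 = 38.3 m/s.

38.3 m/s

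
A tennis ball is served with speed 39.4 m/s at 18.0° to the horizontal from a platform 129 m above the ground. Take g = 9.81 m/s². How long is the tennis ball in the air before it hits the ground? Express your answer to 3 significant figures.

Vertical component: v_y = 39.4 sin 18.0° = 12.18 m/s.
Taking up as positive with launch at y = 129 m, landing at y = 0: 0 = 129 + 12.18 t − ½(9.81) t².
Solving 4.905 t² − 12.18 t − 129 = 0 gives t = [12.18 + √(12.18² + 4·4.905·129)] / 9.810 = 6.52 s.

6.52 s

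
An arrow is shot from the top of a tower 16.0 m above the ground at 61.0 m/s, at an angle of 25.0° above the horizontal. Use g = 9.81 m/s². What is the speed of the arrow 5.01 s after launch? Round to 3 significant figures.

60.0 m/s

v_x = 61.0 cos 25.0° = 55.28 m/s (constant).
v_y(t) = 61.0 sin 25.0° − g t = 25.78 − 9.81 × 5.01 = -23.37 m/s.
Speed = √(v_x² + v_y²) = √(3056 + 546.2) = 60.0 m/s.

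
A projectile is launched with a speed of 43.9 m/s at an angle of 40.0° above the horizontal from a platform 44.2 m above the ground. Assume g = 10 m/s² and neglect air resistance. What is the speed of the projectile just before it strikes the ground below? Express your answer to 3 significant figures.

53.0 m/s

v_x = 43.9 cos 40.0° = 33.63 m/s is unchanged throughout.
For the vertical component, v_y² = v_y0² + 2 g h = (28.22)² + 2×10×44.2 = 1680, so |v_y| = 40.99 m/s.
Impact speed = √(v_x² + v_y²) = √(1131 + 1680) = 53.0 m/s.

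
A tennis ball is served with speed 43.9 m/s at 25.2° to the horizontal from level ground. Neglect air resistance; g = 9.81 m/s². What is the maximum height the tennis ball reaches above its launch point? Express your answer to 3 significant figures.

Vertical component of launch velocity: v_y = 43.9 sin 25.2° = 18.69 m/s.
At the highest point the vertical velocity is zero, so v_y² = 2 g h_max.
h_max = (18.69)² / (2 × 9.81) = 349.3 / 19.62 = 17.8 m.

17.8 m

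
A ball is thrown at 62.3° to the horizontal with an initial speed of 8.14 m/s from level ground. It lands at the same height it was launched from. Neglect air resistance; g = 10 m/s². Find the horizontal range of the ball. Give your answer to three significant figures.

Components: v_x = 8.14 cos 62.3° = 3.784 m/s, v_y = 8.14 sin 62.3° = 7.207 m/s.
Time of flight (same landing height): t = 2 v_y / g = 2 × 7.207 / 10 = 1.441 s.
Range: R = v_x · t = 3.784 × 1.441 = 5.45 m.

5.45 m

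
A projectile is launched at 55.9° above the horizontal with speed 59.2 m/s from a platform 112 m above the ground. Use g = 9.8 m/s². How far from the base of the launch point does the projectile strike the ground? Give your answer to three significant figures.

Components: v_x = 59.2 cos 55.9° = 33.19 m/s, v_y = 59.2 sin 55.9° = 49.02 m/s.
Vertical: 0 = 112 + 49.02 t − ½(9.8) t² ⇒ 4.900 t² − 49.02 t − 112 = 0.
t = [49.02 + √(2403 + 2195)] / 9.800 = 11.92 s.
Horizontal: R = v_x · t = 33.19 × 11.92 = 396 m.

396 m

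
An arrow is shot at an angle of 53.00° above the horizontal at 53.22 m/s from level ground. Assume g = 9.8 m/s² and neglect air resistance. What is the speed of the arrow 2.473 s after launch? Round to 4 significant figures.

v_x = 53.22 cos 53.00° = 32.029 m/s (constant).
v_y(t) = 53.22 sin 53.00° − g t = 42.503 − 9.8 × 2.473 = 18.268 m/s.
Speed = √(v_x² + v_y²) = √(1025.9 + 333.72) = 36.87 m/s.

36.87 m/s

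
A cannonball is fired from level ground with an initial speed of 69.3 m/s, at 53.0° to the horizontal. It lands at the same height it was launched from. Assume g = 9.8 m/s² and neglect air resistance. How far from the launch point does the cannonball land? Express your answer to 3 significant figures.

471 m

Components: v_x = 69.3 cos 53.0° = 41.71 m/s, v_y = 69.3 sin 53.0° = 55.35 m/s.
Time of flight (same landing height): t = 2 v_y / g = 2 × 55.35 / 9.8 = 11.30 s.
Range: R = v_x · t = 41.71 × 11.30 = 471 m.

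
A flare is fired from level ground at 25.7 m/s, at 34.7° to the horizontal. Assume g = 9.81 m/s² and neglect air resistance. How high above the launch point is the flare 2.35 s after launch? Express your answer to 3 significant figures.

v_y0 = 25.7 sin 34.7° = 14.63 m/s.
y(t) = v_y0 t − ½ g t² = 14.63×2.35 − 4.905×2.35² = 7.29 m.

7.29 m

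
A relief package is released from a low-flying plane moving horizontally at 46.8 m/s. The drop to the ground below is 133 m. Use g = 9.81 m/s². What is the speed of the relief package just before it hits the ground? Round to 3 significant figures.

Fall time: t = √(2 × 133 / 9.81) = 5.207 s.
At impact: v_x = 46.8 m/s (unchanged), v_y = g t = 9.81 × 5.207 = 51.08 m/s.
Speed = √(v_x² + v_y²) = √(2190 + 2609) = 69.3 m/s.

69.3 m/s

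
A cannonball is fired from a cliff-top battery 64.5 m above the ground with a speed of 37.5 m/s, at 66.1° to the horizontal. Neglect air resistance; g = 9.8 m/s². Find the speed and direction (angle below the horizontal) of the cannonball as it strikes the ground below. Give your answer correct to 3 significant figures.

51.7 m/s at 72.9° below the horizontal

v_x = 37.5 cos 66.1° = 15.19 m/s (constant).
|v_y| at impact = √((34.28)² + 2×9.8×64.5) = 49.39 m/s.
Speed = √(15.19² + 49.39²) = 51.7 m/s; angle = arctan(49.39/15.19) = 72.9° below horizontal.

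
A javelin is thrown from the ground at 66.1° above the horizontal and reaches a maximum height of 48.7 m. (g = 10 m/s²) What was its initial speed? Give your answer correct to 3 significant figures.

At maximum height v_y = 0, so (v₀ sin θ)² = 2 g H.
v₀ sin 66.1° = √(2 × 10 × 48.7) = 31.21 m/s.
v₀ = 31.21 / sin 66.1° = 31.21 / 0.9143 = 34.1 m/s.

34.1 m/s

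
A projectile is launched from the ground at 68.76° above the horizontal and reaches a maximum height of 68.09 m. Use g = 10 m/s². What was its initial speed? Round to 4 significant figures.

At maximum height v_y = 0, so (v₀ sin θ)² = 2 g H.
v₀ sin 68.76° = √(2 × 10 × 68.09) = 36.903 m/s.
v₀ = 36.903 / sin 68.76° = 36.903 / 0.9321 = 39.59 m/s.

39.59 m/s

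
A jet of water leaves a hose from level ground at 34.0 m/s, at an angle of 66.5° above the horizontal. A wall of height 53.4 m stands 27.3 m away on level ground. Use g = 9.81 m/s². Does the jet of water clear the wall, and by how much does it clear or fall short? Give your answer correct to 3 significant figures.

v_x = 34.0 cos 66.5° = 13.56 m/s; v_y0 = 34.0 sin 66.5° = 31.18 m/s.
Time to reach the wall: t = 27.3 / 13.56 = 2.013 s.
Height at that point: y = 31.18×2.013 − 4.905×2.013² = 42.89 m.
That is 53.4 − 42.89 = 10.5 m below the top of the wall, so the jet of water does not clear it.

No — it falls 10.5 m short of clearing the wall.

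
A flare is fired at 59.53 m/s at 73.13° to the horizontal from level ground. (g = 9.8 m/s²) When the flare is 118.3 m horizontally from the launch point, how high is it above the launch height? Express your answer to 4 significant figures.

160.3 m

v_x = 59.53 cos 73.13° = 17.276 m/s, v_y0 = 59.53 sin 73.13° = 56.968 m/s.
Time to reach x = 118.3 m: t = x / v_x = 118.3 / 17.276 = 6.8476 s.
y = v_y0 t − ½ g t² = 56.968×6.8476 − 4.900×6.8476² = 160.3 m.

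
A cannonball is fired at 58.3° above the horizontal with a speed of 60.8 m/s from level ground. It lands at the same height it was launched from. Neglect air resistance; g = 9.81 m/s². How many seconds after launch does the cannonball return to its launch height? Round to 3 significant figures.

Vertical component: v_y = 60.8 sin 58.3° = 51.73 m/s.
For a projectile landing at launch height, time of flight is t = 2 v_y / g = 2 × 51.73 / 9.81 = 10.5 s.

10.5 s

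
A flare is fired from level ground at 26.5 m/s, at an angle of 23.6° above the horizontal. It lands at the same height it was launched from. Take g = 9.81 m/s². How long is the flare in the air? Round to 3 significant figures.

Vertical component: v_y = 26.5 sin 23.6° = 10.61 m/s.
For a projectile landing at launch height, time of flight is t = 2 v_y / g = 2 × 10.61 / 9.81 = 2.16 s.

2.16 s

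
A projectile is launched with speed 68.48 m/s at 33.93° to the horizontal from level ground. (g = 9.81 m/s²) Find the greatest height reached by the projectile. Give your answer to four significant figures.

Vertical component of launch velocity: v_y = 68.48 sin 33.93° = 38.224 m/s.
At the highest point the vertical velocity is zero, so v_y² = 2 g h_max.
h_max = (38.224)² / (2 × 9.81) = 1461.1 / 19.62 = 74.47 m.

74.47 m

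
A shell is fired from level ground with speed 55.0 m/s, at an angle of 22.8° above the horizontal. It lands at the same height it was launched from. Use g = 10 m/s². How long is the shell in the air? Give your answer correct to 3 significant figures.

Vertical component: v_y = 55.0 sin 22.8° = 21.31 m/s.
For a projectile landing at launch height, time of flight is t = 2 v_y / g = 2 × 21.31 / 10 = 4.26 s.

4.26 s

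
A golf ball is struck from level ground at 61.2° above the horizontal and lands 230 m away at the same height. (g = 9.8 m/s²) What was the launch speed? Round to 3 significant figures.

51.7 m/s

On level ground, R = v₀² sin(2θ) / g, so v₀ = √(R g / sin 2θ).
sin(2 × 61.2°) = 0.8443.
v₀ = √(230 × 9.8 / 0.8443) = √2670 = 51.7 m/s.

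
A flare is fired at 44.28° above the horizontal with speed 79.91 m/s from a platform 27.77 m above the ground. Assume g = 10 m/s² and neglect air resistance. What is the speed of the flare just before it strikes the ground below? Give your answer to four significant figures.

v_x = 79.91 cos 44.28° = 57.210 m/s is unchanged throughout.
For the vertical component, v_y² = v_y0² + 2 g h = (55.790)² + 2×10×27.77 = 3667.9, so |v_y| = 60.563 m/s.
Impact speed = √(v_x² + v_y²) = √(3273.0 + 3667.9) = 83.31 m/s.

83.31 m/s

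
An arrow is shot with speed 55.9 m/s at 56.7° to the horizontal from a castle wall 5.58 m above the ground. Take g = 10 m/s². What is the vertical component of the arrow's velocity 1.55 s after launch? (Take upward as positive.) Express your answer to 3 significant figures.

Initial vertical component: v_y0 = 55.9 sin 56.7° = 46.72 m/s.
v_y(t) = v_y0 − g t = 46.72 − 10 × 1.55 = 31.2 m/s.

31.2 m/s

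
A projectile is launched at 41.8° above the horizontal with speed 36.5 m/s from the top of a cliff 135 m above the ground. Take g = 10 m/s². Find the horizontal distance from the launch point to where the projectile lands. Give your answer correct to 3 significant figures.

Components: v_x = 36.5 cos 41.8° = 27.21 m/s, v_y = 36.5 sin 41.8° = 24.33 m/s.
Vertical: 0 = 135 + 24.33 t − ½(10) t² ⇒ 5.000 t² − 24.33 t − 135 = 0.
t = [24.33 + √(591.9 + 2700)] / 10.00 = 8.171 s.
Horizontal: R = v_x · t = 27.21 × 8.171 = 222 m.

222 m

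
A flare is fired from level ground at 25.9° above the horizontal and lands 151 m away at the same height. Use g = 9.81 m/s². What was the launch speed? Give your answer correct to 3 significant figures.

43.4 m/s

On level ground, R = v₀² sin(2θ) / g, so v₀ = √(R g / sin 2θ).
sin(2 × 25.9°) = 0.7859.
v₀ = √(151 × 9.81 / 0.7859) = √1885 = 43.4 m/s.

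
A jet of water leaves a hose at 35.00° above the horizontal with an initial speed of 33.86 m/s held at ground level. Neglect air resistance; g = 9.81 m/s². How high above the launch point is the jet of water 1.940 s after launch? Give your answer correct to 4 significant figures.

v_y0 = 33.86 sin 35.00° = 19.421 m/s.
y(t) = v_y0 t − ½ g t² = 19.421×1.940 − 4.905×1.940² = 19.22 m.

19.22 m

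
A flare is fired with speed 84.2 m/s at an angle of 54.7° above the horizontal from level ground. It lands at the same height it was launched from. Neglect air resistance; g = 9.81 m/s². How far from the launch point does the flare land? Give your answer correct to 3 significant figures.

682 m

For level ground, R = v₀² sin(2θ) / g.
sin(2 × 54.7°) = sin 109.4° = 0.9432.
R = (84.2)² × 0.9432 / 9.81 = 682 m.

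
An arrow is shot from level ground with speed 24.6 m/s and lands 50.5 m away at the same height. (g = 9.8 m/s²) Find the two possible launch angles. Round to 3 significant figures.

Level-ground range: R = v₀² sin(2θ)/g ⇒ sin 2θ = R g / v₀² = 50.5×9.8/24.6² = 0.8178.
2θ = arcsin(0.8178) = 54.87° or 180° − 54.87° = 125.13°.
So θ = 27.4° or θ = 62.6°.

27.4° and 62.6°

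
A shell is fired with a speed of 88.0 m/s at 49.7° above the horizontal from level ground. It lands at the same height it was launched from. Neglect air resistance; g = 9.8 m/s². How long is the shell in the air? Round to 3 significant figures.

13.7 s

Vertical component: v_y = 88.0 sin 49.7° = 67.11 m/s.
For a projectile landing at launch height, time of flight is t = 2 v_y / g = 2 × 67.11 / 9.8 = 13.7 s.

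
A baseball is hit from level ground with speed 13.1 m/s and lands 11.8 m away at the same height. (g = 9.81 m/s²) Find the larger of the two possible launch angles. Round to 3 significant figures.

Level-ground range: R = v₀² sin(2θ)/g ⇒ sin 2θ = R g / v₀² = 11.8×9.81/13.1² = 0.6745.
2θ = arcsin(0.6745) = 42.42° or 180° − 42.42° = 137.58°.
So θ = 21.2° or θ = 68.8°.

68.8°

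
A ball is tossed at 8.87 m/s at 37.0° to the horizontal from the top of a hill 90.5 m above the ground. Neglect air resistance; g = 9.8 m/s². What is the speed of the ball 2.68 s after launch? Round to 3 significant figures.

22.1 m/s

v_x = 8.87 cos 37.0° = 7.084 m/s (constant).
v_y(t) = 8.87 sin 37.0° − g t = 5.338 − 9.8 × 2.68 = -20.93 m/s.
Speed = √(v_x² + v_y²) = √(50.18 + 438.1) = 22.1 m/s.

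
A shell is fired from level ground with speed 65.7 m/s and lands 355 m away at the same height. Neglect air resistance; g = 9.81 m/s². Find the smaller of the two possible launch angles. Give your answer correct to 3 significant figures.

Level-ground range: R = v₀² sin(2θ)/g ⇒ sin 2θ = R g / v₀² = 355×9.81/65.7² = 0.8068.
2θ = arcsin(0.8068) = 53.78° or 180° − 53.78° = 126.22°.
So θ = 26.9° or θ = 63.1°.

26.9°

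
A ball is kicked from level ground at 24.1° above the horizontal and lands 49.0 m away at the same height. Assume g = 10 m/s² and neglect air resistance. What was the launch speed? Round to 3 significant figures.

On level ground, R = v₀² sin(2θ) / g, so v₀ = √(R g / sin 2θ).
sin(2 × 24.1°) = 0.7455.
v₀ = √(49.0 × 10 / 0.7455) = √657.3 = 25.6 m/s.

25.6 m/s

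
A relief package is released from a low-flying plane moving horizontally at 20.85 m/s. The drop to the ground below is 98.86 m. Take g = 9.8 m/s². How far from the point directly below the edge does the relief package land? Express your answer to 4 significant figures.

Initial vertical velocity is zero, so the fall time comes from h = ½ g t²: t = √(2 × 98.86 / 9.8) = 4.4917 s.
Horizontal motion is uniform at 20.85 m/s, so x = 20.85 × 4.4917 = 93.65 m.

93.65 m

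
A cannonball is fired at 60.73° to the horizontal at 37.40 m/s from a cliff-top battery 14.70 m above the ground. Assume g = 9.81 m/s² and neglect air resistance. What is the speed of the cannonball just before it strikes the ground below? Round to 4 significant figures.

v_x = 37.40 cos 60.73° = 18.286 m/s is unchanged throughout.
For the vertical component, v_y² = v_y0² + 2 g h = (32.625)² + 2×9.81×14.70 = 1352.8, so |v_y| = 36.780 m/s.
Impact speed = √(v_x² + v_y²) = √(334.38 + 1352.8) = 41.08 m/s.

41.08 m/s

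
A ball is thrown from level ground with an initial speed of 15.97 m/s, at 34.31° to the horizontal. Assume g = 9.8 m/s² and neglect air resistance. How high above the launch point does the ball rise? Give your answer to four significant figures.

4.134 m

Vertical component of launch velocity: v_y = 15.97 sin 34.31° = 9.0018 m/s.
At the highest point the vertical velocity is zero, so v_y² = 2 g h_max.
h_max = (9.0018)² / (2 × 9.8) = 81.032 / 19.60 = 4.134 m.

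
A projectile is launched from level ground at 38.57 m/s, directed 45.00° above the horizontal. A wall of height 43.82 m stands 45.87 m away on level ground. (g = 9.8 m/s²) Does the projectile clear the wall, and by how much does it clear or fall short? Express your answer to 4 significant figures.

v_x = 38.57 cos 45.00° = 27.273 m/s; v_y0 = 38.57 sin 45.00° = 27.273 m/s.
Time to reach the wall: t = 45.87 / 27.273 = 1.6819 s.
Height at that point: y = 27.273×1.6819 − 4.900×1.6819² = 32.009 m.
That is 43.82 − 32.009 = 11.81 m below the top of the wall, so the projectile does not clear it.

No — it falls 11.81 m short of clearing the wall.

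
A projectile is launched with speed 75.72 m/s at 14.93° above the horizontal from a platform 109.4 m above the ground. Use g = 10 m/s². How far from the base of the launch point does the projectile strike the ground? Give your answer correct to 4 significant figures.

513.5 m

Components: v_x = 75.72 cos 14.93° = 73.164 m/s, v_y = 75.72 sin 14.93° = 19.508 m/s.
Vertical: 0 = 109.4 + 19.508 t − ½(10) t² ⇒ 5.000 t² − 19.508 t − 109.4 = 0.
t = [19.508 + √(380.56 + 2188.0)] / 10.00 = 7.0189 s.
Horizontal: R = v_x · t = 73.164 × 7.0189 = 513.5 m.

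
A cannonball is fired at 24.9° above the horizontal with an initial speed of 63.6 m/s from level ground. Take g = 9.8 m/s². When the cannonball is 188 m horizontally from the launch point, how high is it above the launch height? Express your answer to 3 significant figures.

v_x = 63.6 cos 24.9° = 57.69 m/s, v_y0 = 63.6 sin 24.9° = 26.78 m/s.
Time to reach x = 188 m: t = x / v_x = 188 / 57.69 = 3.259 s.
y = v_y0 t − ½ g t² = 26.78×3.259 − 4.900×3.259² = 35.2 m.

35.2 m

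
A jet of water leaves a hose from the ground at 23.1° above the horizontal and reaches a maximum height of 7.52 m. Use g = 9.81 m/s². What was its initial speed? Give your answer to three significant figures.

31.0 m/s

At maximum height v_y = 0, so (v₀ sin θ)² = 2 g H.
v₀ sin 23.1° = √(2 × 9.81 × 7.52) = 12.15 m/s.
v₀ = 12.15 / sin 23.1° = 12.15 / 0.3923 = 31.0 m/s.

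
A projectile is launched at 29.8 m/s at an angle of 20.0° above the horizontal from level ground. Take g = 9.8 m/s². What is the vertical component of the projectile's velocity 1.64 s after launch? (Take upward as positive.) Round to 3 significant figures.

Initial vertical component: v_y0 = 29.8 sin 20.0° = 10.19 m/s.
v_y(t) = v_y0 − g t = 10.19 − 9.8 × 1.64 = -5.88 m/s.

-5.88 m/s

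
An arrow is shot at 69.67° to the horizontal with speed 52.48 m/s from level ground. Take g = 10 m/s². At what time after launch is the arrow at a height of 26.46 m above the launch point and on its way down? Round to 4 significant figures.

9.271 s

v_y0 = 52.48 sin 69.67° = 49.211 m/s.
Set y = v_y0 t − ½ g t² = 26.46: 5.000 t² − 49.211 t + 26.46 = 0.
t = [49.211 ± √(2421.7 − 529.20)] / 10 = (49.211 ± 43.503) / 10, giving t = 0.5708 s or t = 9.271 s.
On the way down corresponds to the larger root: t = 9.271 s.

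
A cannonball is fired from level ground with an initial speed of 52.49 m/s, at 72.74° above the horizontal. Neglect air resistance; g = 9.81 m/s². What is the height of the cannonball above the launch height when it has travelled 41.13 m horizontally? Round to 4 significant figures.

98.17 m

v_x = 52.49 cos 72.74° = 15.574 m/s, v_y0 = 52.49 sin 72.74° = 50.126 m/s.
Time to reach x = 41.13 m: t = x / v_x = 41.13 / 15.574 = 2.6409 s.
y = v_y0 t − ½ g t² = 50.126×2.6409 − 4.905×2.6409² = 98.17 m.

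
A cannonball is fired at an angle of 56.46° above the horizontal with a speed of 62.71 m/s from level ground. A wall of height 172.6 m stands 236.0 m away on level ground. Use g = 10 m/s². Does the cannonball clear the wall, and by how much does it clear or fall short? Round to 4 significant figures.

v_x = 62.71 cos 56.46° = 34.648 m/s; v_y0 = 62.71 sin 56.46° = 52.269 m/s.
Time to reach the wall: t = 236.0 / 34.648 = 6.8114 s.
Height at that point: y = 52.269×6.8114 − 5.000×6.8114² = 124.05 m.
That is 172.6 − 124.05 = 48.55 m below the top of the wall, so the cannonball does not clear it.

No — it falls 48.55 m short of clearing the wall.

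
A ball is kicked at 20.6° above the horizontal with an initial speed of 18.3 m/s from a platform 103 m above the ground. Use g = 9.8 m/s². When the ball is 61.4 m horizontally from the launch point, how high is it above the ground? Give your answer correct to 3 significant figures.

v_x = 18.3 cos 20.6° = 17.13 m/s, v_y0 = 18.3 sin 20.6° = 6.439 m/s.
Time to reach x = 61.4 m: t = x / v_x = 61.4 / 17.13 = 3.584 s.
y = 103 + v_y0 t − ½ g t² = 103 + 6.439×3.584 − 4.900×3.584² = 63.1 m.

63.1 m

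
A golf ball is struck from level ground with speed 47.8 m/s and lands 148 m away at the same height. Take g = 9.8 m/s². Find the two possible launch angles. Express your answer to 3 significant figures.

19.7° and 70.3°

Level-ground range: R = v₀² sin(2θ)/g ⇒ sin 2θ = R g / v₀² = 148×9.8/47.8² = 0.6348.
2θ = arcsin(0.6348) = 39.41° or 180° − 39.41° = 140.59°.
So θ = 19.7° or θ = 70.3°.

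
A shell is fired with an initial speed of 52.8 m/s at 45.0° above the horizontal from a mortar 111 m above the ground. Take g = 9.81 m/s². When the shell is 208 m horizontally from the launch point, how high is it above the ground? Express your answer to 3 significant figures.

167 m

v_x = 52.8 cos 45.0° = 37.34 m/s, v_y0 = 52.8 sin 45.0° = 37.34 m/s.
Time to reach x = 208 m: t = x / v_x = 208 / 37.34 = 5.570 s.
y = 111 + v_y0 t − ½ g t² = 111 + 37.34×5.570 − 4.905×5.570² = 167 m.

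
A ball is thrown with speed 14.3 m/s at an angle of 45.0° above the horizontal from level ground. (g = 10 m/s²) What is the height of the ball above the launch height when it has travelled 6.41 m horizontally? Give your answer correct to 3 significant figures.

v_x = 14.3 cos 45.0° = 10.11 m/s, v_y0 = 14.3 sin 45.0° = 10.11 m/s.
Time to reach x = 6.41 m: t = x / v_x = 6.41 / 10.11 = 0.6340 s.
y = v_y0 t − ½ g t² = 10.11×0.6340 − 5.000×0.6340² = 4.40 m.

4.40 m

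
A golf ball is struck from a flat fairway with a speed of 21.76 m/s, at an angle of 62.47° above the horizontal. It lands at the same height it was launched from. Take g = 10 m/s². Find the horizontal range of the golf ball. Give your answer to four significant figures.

38.82 m

For level ground, R = v₀² sin(2θ) / g.
sin(2 × 62.47°) = sin 124.94° = 0.8198.
R = (21.76)² × 0.8198 / 10 = 38.82 m.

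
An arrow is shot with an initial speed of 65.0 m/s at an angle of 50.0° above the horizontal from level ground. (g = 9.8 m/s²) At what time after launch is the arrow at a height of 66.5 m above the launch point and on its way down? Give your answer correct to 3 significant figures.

8.58 s

v_y0 = 65.0 sin 50.0° = 49.79 m/s.
Set y = v_y0 t − ½ g t² = 66.5: 4.900 t² − 49.79 t + 66.5 = 0.
t = [49.79 ± √(2479 − 1303)] / 9.8 = (49.79 ± 34.29) / 9.8, giving t = 1.58 s or t = 8.58 s.
On the way down corresponds to the larger root: t = 8.58 s.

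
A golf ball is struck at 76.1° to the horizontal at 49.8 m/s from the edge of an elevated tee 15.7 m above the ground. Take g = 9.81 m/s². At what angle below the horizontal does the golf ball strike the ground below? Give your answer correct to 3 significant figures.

76.9°

v_x = 49.8 cos 76.1° = 11.96 m/s.
At impact |v_y| = √(v_y0² + 2 g h) = √(48.34² + 2×9.81×15.7) = 51.43 m/s.
Angle below horizontal = arctan(|v_y| / v_x) = arctan(51.43 / 11.96) = 76.9°.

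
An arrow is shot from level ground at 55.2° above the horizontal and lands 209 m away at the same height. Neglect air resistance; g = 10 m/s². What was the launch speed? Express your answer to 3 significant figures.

On level ground, R = v₀² sin(2θ) / g, so v₀ = √(R g / sin 2θ).
sin(2 × 55.2°) = 0.9373.
v₀ = √(209 × 10 / 0.9373) = √2230 = 47.2 m/s.

47.2 m/s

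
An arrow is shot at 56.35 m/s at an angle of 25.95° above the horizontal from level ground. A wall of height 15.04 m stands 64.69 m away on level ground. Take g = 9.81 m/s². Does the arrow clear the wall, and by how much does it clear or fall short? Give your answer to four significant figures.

v_x = 56.35 cos 25.95° = 50.669 m/s; v_y0 = 56.35 sin 25.95° = 24.658 m/s.
Time to reach the wall: t = 64.69 / 50.669 = 1.2767 s.
Height at that point: y = 24.658×1.2767 − 4.905×1.2767² = 23.486 m.
That is 23.486 − 15.04 = 8.446 m above the top of the wall, so the arrow clears it.

Yes — it clears the wall by 8.446 m.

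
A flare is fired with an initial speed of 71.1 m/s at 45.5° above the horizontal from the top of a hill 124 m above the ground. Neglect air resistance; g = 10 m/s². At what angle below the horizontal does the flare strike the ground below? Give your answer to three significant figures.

55.0°

v_x = 71.1 cos 45.5° = 49.83 m/s.
At impact |v_y| = √(v_y0² + 2 g h) = √(50.71² + 2×10×124) = 71.07 m/s.
Angle below horizontal = arctan(|v_y| / v_x) = arctan(71.07 / 49.83) = 55.0°.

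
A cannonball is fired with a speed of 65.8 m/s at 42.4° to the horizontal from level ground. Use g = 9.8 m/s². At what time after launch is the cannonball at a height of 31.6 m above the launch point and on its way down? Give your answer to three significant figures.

v_y0 = 65.8 sin 42.4° = 44.37 m/s.
Set y = v_y0 t − ½ g t² = 31.6: 4.900 t² − 44.37 t + 31.6 = 0.
t = [44.37 ± √(1969 − 619.4)] / 9.8 = (44.37 ± 36.74) / 9.8, giving t = 0.779 s or t = 8.28 s.
On the way down corresponds to the larger root: t = 8.28 s.

8.28 s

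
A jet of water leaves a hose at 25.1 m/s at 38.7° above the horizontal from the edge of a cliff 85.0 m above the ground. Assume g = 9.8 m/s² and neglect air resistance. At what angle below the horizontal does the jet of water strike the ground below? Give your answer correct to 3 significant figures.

v_x = 25.1 cos 38.7° = 19.59 m/s.
At impact |v_y| = √(v_y0² + 2 g h) = √(15.69² + 2×9.8×85.0) = 43.73 m/s.
Angle below horizontal = arctan(|v_y| / v_x) = arctan(43.73 / 19.59) = 65.9°.

65.9°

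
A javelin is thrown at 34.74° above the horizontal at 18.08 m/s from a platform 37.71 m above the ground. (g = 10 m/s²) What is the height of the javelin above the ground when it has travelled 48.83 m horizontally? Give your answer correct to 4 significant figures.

17.56 m

v_x = 18.08 cos 34.74° = 14.857 m/s, v_y0 = 18.08 sin 34.74° = 10.303 m/s.
Time to reach x = 48.83 m: t = x / v_x = 48.83 / 14.857 = 3.2867 s.
y = 37.71 + v_y0 t − ½ g t² = 37.71 + 10.303×3.2867 − 5.000×3.2867² = 17.56 m.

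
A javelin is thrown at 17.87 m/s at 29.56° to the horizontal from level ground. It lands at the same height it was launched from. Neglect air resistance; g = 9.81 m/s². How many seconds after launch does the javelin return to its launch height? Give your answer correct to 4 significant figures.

1.797 s

Vertical component: v_y = 17.87 sin 29.56° = 8.8159 m/s.
For a projectile landing at launch height, time of flight is t = 2 v_y / g = 2 × 8.8159 / 9.81 = 1.797 s.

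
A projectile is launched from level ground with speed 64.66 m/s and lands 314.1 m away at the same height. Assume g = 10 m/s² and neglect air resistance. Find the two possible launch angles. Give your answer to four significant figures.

Level-ground range: R = v₀² sin(2θ)/g ⇒ sin 2θ = R g / v₀² = 314.1×10/64.66² = 0.7513.
2θ = arcsin(0.7513) = 48.703° or 180° − 48.703° = 131.297°.
So θ = 24.35° or θ = 65.65°.

24.35° and 65.65°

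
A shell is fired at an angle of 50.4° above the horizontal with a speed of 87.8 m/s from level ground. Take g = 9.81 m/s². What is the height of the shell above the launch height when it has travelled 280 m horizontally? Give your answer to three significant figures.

v_x = 87.8 cos 50.4° = 55.97 m/s, v_y0 = 87.8 sin 50.4° = 67.65 m/s.
Time to reach x = 280 m: t = x / v_x = 280 / 55.97 = 5.003 s.
y = v_y0 t − ½ g t² = 67.65×5.003 − 4.905×5.003² = 216 m.

216 m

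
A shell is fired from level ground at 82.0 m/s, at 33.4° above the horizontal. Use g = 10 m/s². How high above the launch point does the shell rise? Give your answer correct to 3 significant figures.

102 m

Vertical component of launch velocity: v_y = 82.0 sin 33.4° = 45.14 m/s.
At the highest point the vertical velocity is zero, so v_y² = 2 g h_max.
h_max = (45.14)² / (2 × 10) = 2038 / 20.00 = 102 m.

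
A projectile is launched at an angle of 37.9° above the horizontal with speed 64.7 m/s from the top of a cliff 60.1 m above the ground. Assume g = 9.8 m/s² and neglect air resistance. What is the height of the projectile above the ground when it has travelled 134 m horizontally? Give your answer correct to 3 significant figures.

131 m

v_x = 64.7 cos 37.9° = 51.05 m/s, v_y0 = 64.7 sin 37.9° = 39.74 m/s.
Time to reach x = 134 m: t = x / v_x = 134 / 51.05 = 2.625 s.
y = 60.1 + v_y0 t − ½ g t² = 60.1 + 39.74×2.625 − 4.900×2.625² = 131 m.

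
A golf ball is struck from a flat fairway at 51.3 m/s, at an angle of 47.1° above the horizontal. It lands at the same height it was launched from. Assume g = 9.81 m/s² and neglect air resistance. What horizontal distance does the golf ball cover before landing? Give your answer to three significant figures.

For level ground, R = v₀² sin(2θ) / g.
sin(2 × 47.1°) = sin 94.20° = 0.9973.
R = (51.3)² × 0.9973 / 9.81 = 268 m.

268 m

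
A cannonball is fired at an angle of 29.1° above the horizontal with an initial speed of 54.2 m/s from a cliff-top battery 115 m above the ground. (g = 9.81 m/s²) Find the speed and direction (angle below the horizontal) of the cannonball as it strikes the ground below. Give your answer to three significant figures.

v_x = 54.2 cos 29.1° = 47.36 m/s (constant).
|v_y| at impact = √((26.36)² + 2×9.81×115) = 54.32 m/s.
Speed = √(47.36² + 54.32²) = 72.1 m/s; angle = arctan(54.32/47.36) = 48.9° below horizontal.

72.1 m/s at 48.9° below the horizontal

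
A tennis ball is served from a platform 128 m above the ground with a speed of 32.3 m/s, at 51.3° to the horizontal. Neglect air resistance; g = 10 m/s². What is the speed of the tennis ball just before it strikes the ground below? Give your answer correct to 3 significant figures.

v_x = 32.3 cos 51.3° = 20.20 m/s is unchanged throughout.
For the vertical component, v_y² = v_y0² + 2 g h = (25.21)² + 2×10×128 = 3196, so |v_y| = 56.53 m/s.
Impact speed = √(v_x² + v_y²) = √(408.0 + 3196) = 60.0 m/s.

60.0 m/s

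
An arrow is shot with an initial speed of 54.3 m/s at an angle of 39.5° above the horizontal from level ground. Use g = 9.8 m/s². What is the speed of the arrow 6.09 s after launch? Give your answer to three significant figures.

v_x = 54.3 cos 39.5° = 41.90 m/s (constant).
v_y(t) = 54.3 sin 39.5° − g t = 34.54 − 9.8 × 6.09 = -25.14 m/s.
Speed = √(v_x² + v_y²) = √(1756 + 632.0) = 48.9 m/s.

48.9 m/s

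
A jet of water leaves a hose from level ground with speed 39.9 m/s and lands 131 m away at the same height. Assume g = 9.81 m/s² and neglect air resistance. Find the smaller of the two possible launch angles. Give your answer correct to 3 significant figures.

Level-ground range: R = v₀² sin(2θ)/g ⇒ sin 2θ = R g / v₀² = 131×9.81/39.9² = 0.8072.
2θ = arcsin(0.8072) = 53.82° or 180° − 53.82° = 126.18°.
So θ = 26.9° or θ = 63.1°.

26.9°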